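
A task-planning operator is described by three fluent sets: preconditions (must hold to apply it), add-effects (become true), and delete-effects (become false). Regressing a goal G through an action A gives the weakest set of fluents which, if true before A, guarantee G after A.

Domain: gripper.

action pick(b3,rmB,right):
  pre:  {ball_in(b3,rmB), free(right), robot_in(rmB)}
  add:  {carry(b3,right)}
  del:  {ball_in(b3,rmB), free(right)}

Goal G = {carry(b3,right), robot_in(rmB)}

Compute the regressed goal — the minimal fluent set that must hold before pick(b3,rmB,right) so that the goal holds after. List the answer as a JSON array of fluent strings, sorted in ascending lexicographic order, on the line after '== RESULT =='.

Regress:
  G ∩ del = {}  (empty — regression defined)
  G \ add = {carry(b3,right), robot_in(rmB)} \ {carry(b3,right)} = {robot_in(rmB)}
  ∪ pre   = {robot_in(rmB)} ∪ {ball_in(b3,rmB), free(right), robot_in(rmB)}
          = {ball_in(b3,rmB), free(right), robot_in(rmB)}

== RESULT ==
["ball_in(b3,rmB)", "free(right)", "robot_in(rmB)"]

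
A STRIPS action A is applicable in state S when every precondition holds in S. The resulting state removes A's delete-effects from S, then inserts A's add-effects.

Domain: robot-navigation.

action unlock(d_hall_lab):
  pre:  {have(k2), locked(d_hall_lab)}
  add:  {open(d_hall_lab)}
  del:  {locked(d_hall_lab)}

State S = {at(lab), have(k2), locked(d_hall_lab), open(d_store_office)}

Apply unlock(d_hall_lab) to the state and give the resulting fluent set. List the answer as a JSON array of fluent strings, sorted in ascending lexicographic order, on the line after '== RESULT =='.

Compute (S \ del) ∪ add:
  pre ⊆ S: {have(k2), locked(d_hall_lab)} ⊆ S  — applicable
  S \ del = {at(lab), have(k2), open(d_store_office)}
  ∪ add   = {at(lab), have(k2), open(d_hall_lab), open(d_store_office)}

== RESULT ==
["at(lab)", "have(k2)", "open(d_hall_lab)", "open(d_store_office)"]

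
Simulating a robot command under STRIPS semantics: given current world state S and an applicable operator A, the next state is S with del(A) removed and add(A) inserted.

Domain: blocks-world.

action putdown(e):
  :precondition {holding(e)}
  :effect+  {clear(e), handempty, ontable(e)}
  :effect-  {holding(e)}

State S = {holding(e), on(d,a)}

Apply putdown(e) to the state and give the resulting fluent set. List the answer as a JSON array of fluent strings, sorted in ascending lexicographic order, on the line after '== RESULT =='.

Compute (S \ del) ∪ add:
  pre ⊆ S: {holding(e)} ⊆ S  — applicable
  S \ del = {on(d,a)}
  ∪ add   = {clear(e), handempty, on(d,a), ontable(e)}

== RESULT ==
["clear(e)", "handempty", "on(d,a)", "ontable(e)"]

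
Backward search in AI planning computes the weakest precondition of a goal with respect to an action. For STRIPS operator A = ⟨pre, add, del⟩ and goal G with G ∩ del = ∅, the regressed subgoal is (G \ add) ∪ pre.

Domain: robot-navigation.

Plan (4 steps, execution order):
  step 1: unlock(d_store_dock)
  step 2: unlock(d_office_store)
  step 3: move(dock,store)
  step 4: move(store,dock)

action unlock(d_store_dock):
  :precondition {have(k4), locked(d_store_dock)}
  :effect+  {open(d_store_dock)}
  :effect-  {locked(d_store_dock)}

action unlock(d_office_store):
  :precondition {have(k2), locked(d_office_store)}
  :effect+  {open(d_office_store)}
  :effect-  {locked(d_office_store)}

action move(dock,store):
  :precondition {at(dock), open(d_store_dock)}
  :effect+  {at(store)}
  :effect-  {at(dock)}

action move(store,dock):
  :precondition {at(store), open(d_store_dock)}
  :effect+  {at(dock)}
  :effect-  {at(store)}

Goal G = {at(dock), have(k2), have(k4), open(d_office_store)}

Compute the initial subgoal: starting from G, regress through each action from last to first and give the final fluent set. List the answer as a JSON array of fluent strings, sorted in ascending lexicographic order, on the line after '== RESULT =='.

Regress step by step:
  through step 4 (move(store,dock)): drop {at(dock)}, keep {have(k2), have(k4), open(d_office_store)}, require {at(store), open(d_store_dock)}
    → {at(store), have(k2), have(k4), open(d_office_store), open(d_store_dock)}
  through step 3 (move(dock,store)): drop {at(store)}, keep {have(k2), have(k4), open(d_office_store), open(d_store_dock)}, require {at(dock), open(d_store_dock)}
    → {at(dock), have(k2), have(k4), open(d_office_store), open(d_store_dock)}
  through step 2 (unlock(d_office_store)): drop {open(d_office_store)}, keep {at(dock), have(k2), have(k4), open(d_store_dock)}, require {have(k2), locked(d_office_store)}
    → {at(dock), have(k2), have(k4), locked(d_office_store), open(d_store_dock)}
  through step 1 (unlock(d_store_dock)): drop {open(d_store_dock)}, keep {at(dock), have(k2), have(k4), locked(d_office_store)}, require {have(k4), locked(d_store_dock)}
    → {at(dock), have(k2), have(k4), locked(d_office_store), locked(d_store_dock)}

== RESULT ==
["at(dock)", "have(k2)", "have(k4)", "locked(d_office_store)", "locked(d_store_dock)"]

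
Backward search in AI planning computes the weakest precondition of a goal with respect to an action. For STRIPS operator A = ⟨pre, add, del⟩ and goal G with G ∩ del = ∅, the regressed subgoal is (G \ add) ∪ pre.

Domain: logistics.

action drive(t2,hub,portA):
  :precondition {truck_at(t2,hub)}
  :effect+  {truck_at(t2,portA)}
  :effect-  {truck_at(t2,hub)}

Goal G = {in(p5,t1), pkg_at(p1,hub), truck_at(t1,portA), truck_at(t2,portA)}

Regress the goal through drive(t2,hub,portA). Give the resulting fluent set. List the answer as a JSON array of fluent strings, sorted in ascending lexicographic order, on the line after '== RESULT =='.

Compute (G \ add) ∪ pre:
  G ∩ del = {}  (empty — regression defined)
  G \ add = {in(p5,t1), pkg_at(p1,hub), truck_at(t1,portA), truck_at(t2,portA)} \ {truck_at(t2,portA)} = {in(p5,t1), pkg_at(p1,hub), truck_at(t1,portA)}
  ∪ pre   = {in(p5,t1), pkg_at(p1,hub), truck_at(t1,portA)} ∪ {truck_at(t2,hub)}
          = {in(p5,t1), pkg_at(p1,hub), truck_at(t1,portA), truck_at(t2,hub)}

== RESULT ==
["in(p5,t1)", "pkg_at(p1,hub)", "truck_at(t1,portA)", "truck_at(t2,hub)"]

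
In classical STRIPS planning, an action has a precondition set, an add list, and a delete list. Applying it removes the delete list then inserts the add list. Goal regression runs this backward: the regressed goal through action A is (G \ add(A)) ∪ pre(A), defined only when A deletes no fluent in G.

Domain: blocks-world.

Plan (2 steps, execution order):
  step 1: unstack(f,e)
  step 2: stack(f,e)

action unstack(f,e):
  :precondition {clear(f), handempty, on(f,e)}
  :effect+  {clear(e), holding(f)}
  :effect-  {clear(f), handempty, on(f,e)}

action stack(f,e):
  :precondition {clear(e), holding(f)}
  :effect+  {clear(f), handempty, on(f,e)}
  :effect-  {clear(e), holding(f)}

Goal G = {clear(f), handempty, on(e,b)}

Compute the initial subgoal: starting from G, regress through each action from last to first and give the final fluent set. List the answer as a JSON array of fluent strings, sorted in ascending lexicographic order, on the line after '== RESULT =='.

Regress step by step:
  through step 2 (stack(f,e)): drop {clear(f), handempty}, keep {on(e,b)}, require {clear(e), holding(f)}
    → {clear(e), holding(f), on(e,b)}
  through step 1 (unstack(f,e)): drop {clear(e), holding(f)}, keep {on(e,b)}, require {clear(f), handempty, on(f,e)}
    → {clear(f), handempty, on(e,b), on(f,e)}

== RESULT ==
["clear(f)", "handempty", "on(e,b)", "on(f,e)"]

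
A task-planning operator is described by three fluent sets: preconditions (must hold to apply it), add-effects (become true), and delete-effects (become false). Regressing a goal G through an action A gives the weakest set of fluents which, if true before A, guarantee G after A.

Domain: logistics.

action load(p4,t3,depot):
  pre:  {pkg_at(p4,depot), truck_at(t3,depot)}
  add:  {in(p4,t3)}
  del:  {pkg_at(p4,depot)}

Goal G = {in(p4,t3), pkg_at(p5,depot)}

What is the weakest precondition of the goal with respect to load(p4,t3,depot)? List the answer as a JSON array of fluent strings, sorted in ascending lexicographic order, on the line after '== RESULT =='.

Compute (G \ add) ∪ pre:
  G ∩ del = {}  (empty — regression defined)
  G \ add = {in(p4,t3), pkg_at(p5,depot)} \ {in(p4,t3)} = {pkg_at(p5,depot)}
  ∪ pre   = {pkg_at(p5,depot)} ∪ {pkg_at(p4,depot), truck_at(t3,depot)}
          = {pkg_at(p4,depot), pkg_at(p5,depot), truck_at(t3,depot)}

== RESULT ==
["pkg_at(p4,depot)", "pkg_at(p5,depot)", "truck_at(t3,depot)"]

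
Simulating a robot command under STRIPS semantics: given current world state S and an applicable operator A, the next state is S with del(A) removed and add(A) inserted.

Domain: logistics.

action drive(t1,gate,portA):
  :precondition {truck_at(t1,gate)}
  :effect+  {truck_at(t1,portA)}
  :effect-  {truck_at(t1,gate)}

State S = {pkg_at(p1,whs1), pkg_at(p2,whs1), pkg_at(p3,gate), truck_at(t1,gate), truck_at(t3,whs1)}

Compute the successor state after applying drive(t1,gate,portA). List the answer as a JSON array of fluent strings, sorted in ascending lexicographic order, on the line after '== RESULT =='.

Progress:
  pre ⊆ S: {truck_at(t1,gate)} ⊆ S  — applicable
  S \ del = {pkg_at(p1,whs1), pkg_at(p2,whs1), pkg_at(p3,gate), truck_at(t3,whs1)}
  ∪ add   = {pkg_at(p1,whs1), pkg_at(p2,whs1), pkg_at(p3,gate), truck_at(t1,portA), truck_at(t3,whs1)}

== RESULT ==
["pkg_at(p1,whs1)", "pkg_at(p2,whs1)", "pkg_at(p3,gate)", "truck_at(t1,portA)", "truck_at(t3,whs1)"]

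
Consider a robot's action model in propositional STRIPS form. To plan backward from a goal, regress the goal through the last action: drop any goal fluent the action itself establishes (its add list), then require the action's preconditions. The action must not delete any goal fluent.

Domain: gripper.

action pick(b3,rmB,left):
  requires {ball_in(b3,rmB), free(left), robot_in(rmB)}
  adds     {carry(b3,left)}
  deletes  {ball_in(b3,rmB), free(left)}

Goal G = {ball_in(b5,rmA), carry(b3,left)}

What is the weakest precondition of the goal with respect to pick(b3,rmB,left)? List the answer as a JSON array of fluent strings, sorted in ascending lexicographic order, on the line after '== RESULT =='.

Regress:
  G ∩ del = {}  (empty — regression defined)
  G \ add = {ball_in(b5,rmA), carry(b3,left)} \ {carry(b3,left)} = {ball_in(b5,rmA)}
  ∪ pre   = {ball_in(b5,rmA)} ∪ {ball_in(b3,rmB), free(left), robot_in(rmB)}
          = {ball_in(b3,rmB), ball_in(b5,rmA), free(left), robot_in(rmB)}

== RESULT ==
["ball_in(b3,rmB)", "ball_in(b5,rmA)", "free(left)", "robot_in(rmB)"]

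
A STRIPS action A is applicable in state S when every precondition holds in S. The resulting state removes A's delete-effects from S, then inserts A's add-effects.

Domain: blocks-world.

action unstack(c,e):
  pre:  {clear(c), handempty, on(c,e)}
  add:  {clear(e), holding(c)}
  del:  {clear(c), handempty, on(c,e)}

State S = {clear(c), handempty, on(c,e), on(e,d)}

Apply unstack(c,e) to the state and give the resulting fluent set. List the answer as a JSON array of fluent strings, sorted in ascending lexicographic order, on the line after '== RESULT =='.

Progress:
  pre ⊆ S: {clear(c), handempty, on(c,e)} ⊆ S  — applicable
  S \ del = {on(e,d)}
  ∪ add   = {clear(e), holding(c), on(e,d)}

== RESULT ==
["clear(e)", "holding(c)", "on(e,d)"]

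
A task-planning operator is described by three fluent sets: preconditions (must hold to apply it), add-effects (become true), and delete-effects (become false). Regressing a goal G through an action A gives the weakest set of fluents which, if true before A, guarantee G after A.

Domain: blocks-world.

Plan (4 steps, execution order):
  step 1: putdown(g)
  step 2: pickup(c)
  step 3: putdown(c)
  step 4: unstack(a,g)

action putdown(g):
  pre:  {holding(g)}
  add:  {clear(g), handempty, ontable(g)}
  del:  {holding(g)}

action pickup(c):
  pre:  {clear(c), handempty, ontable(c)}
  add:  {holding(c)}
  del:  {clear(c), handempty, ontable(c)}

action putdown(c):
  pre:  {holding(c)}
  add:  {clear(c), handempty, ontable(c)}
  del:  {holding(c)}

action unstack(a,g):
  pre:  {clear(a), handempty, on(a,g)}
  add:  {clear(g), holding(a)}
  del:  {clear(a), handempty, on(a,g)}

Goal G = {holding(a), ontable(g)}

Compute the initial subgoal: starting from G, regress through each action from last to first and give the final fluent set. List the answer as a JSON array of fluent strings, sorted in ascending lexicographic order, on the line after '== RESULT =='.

Regress step by step:
  through step 4 (unstack(a,g)): drop {holding(a)}, keep {ontable(g)}, require {clear(a), handempty, on(a,g)}
    → {clear(a), handempty, on(a,g), ontable(g)}
  through step 3 (putdown(c)): drop {handempty}, keep {clear(a), on(a,g), ontable(g)}, require {holding(c)}
    → {clear(a), holding(c), on(a,g), ontable(g)}
  through step 2 (pickup(c)): drop {holding(c)}, keep {clear(a), on(a,g), ontable(g)}, require {clear(c), handempty, ontable(c)}
    → {clear(a), clear(c), handempty, on(a,g), ontable(c), ontable(g)}
  through step 1 (putdown(g)): drop {handempty, ontable(g)}, keep {clear(a), clear(c), on(a,g), ontable(c)}, require {holding(g)}
    → {clear(a), clear(c), holding(g), on(a,g), ontable(c)}

== RESULT ==
["clear(a)", "clear(c)", "holding(g)", "on(a,g)", "ontable(c)"]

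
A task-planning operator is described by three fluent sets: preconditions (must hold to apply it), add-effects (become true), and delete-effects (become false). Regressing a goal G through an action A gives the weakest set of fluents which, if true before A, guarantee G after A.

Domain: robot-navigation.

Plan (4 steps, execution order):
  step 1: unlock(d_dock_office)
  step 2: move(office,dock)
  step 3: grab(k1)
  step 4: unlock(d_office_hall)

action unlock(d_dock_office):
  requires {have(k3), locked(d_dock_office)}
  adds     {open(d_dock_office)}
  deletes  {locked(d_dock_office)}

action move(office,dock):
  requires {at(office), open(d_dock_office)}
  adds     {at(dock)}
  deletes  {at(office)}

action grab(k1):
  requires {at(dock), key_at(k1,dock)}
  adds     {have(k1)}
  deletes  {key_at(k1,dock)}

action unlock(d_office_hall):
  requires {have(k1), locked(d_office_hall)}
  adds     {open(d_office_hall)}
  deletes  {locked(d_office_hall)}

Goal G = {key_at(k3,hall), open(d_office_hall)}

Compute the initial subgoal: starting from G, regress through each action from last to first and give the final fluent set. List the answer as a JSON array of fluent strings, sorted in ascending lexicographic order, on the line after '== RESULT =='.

Work backward from the goal:
  through step 4 (unlock(d_office_hall)): drop {open(d_office_hall)}, keep {key_at(k3,hall)}, require {have(k1), locked(d_office_hall)}
    → {have(k1), key_at(k3,hall), locked(d_office_hall)}
  through step 3 (grab(k1)): drop {have(k1)}, keep {key_at(k3,hall), locked(d_office_hall)}, require {at(dock), key_at(k1,dock)}
    → {at(dock), key_at(k1,dock), key_at(k3,hall), locked(d_office_hall)}
  through step 2 (move(office,dock)): drop {at(dock)}, keep {key_at(k1,dock), key_at(k3,hall), locked(d_office_hall)}, require {at(office), open(d_dock_office)}
    → {at(office), key_at(k1,dock), key_at(k3,hall), locked(d_office_hall), open(d_dock_office)}
  through step 1 (unlock(d_dock_office)): drop {open(d_dock_office)}, keep {at(office), key_at(k1,dock), key_at(k3,hall), locked(d_office_hall)}, require {have(k3), locked(d_dock_office)}
    → {at(office), have(k3), key_at(k1,dock), key_at(k3,hall), locked(d_dock_office), locked(d_office_hall)}

== RESULT ==
["at(office)", "have(k3)", "key_at(k1,dock)", "key_at(k3,hall)", "locked(d_dock_office)", "locked(d_office_hall)"]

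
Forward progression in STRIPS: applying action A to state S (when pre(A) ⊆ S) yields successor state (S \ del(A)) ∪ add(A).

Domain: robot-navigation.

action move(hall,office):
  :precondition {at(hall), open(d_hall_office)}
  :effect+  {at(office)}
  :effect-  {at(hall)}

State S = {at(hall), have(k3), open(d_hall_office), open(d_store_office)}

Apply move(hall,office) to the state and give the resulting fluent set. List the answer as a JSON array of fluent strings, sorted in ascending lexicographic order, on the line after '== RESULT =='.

Compute (S \ del) ∪ add:
  pre ⊆ S: {at(hall), open(d_hall_office)} ⊆ S  — applicable
  S \ del = {have(k3), open(d_hall_office), open(d_store_office)}
  ∪ add   = {at(office), have(k3), open(d_hall_office), open(d_store_office)}

== RESULT ==
["at(office)", "have(k3)", "open(d_hall_office)", "open(d_store_office)"]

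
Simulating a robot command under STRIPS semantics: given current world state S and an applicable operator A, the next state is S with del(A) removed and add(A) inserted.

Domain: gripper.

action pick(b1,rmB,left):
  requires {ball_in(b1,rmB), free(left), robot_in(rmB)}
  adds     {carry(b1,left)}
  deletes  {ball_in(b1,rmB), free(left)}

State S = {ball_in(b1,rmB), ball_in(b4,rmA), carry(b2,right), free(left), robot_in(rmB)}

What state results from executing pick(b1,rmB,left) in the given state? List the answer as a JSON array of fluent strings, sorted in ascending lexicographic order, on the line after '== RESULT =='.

Compute (S \ del) ∪ add:
  pre ⊆ S: {ball_in(b1,rmB), free(left), robot_in(rmB)} ⊆ S  — applicable
  S \ del = {ball_in(b4,rmA), carry(b2,right), robot_in(rmB)}
  ∪ add   = {ball_in(b4,rmA), carry(b1,left), carry(b2,right), robot_in(rmB)}

== RESULT ==
["ball_in(b4,rmA)", "carry(b1,left)", "carry(b2,right)", "robot_in(rmB)"]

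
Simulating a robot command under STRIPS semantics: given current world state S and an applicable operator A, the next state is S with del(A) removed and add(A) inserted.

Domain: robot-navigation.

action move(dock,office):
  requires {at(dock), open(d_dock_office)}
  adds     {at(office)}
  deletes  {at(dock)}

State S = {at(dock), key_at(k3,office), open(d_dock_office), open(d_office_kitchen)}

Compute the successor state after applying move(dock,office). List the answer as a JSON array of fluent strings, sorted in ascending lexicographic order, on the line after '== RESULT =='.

Compute (S \ del) ∪ add:
  pre ⊆ S: {at(dock), open(d_dock_office)} ⊆ S  — applicable
  S \ del = {key_at(k3,office), open(d_dock_office), open(d_office_kitchen)}
  ∪ add   = {at(office), key_at(k3,office), open(d_dock_office), open(d_office_kitchen)}

== RESULT ==
["at(office)", "key_at(k3,office)", "open(d_dock_office)", "open(d_office_kitchen)"]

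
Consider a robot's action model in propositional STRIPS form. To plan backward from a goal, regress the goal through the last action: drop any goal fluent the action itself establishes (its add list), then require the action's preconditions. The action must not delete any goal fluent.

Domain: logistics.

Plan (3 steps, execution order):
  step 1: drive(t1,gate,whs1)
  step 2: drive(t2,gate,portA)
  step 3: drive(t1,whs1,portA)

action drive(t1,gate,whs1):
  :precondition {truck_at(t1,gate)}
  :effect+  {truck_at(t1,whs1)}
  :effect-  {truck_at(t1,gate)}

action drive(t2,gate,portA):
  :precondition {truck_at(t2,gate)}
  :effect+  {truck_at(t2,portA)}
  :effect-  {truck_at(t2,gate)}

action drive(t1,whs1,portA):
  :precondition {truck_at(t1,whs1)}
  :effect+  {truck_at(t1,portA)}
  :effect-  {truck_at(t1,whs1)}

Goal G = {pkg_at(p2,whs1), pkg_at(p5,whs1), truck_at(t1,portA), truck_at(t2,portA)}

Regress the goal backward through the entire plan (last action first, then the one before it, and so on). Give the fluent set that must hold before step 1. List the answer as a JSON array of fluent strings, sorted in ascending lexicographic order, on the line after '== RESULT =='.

Work backward from the goal:
  through step 3 (drive(t1,whs1,portA)): drop {truck_at(t1,portA)}, keep {pkg_at(p2,whs1), pkg_at(p5,whs1), truck_at(t2,portA)}, require {truck_at(t1,whs1)}
    → {pkg_at(p2,whs1), pkg_at(p5,whs1), truck_at(t1,whs1), truck_at(t2,portA)}
  through step 2 (drive(t2,gate,portA)): drop {truck_at(t2,portA)}, keep {pkg_at(p2,whs1), pkg_at(p5,whs1), truck_at(t1,whs1)}, require {truck_at(t2,gate)}
    → {pkg_at(p2,whs1), pkg_at(p5,whs1), truck_at(t1,whs1), truck_at(t2,gate)}
  through step 1 (drive(t1,gate,whs1)): drop {truck_at(t1,whs1)}, keep {pkg_at(p2,whs1), pkg_at(p5,whs1), truck_at(t2,gate)}, require {truck_at(t1,gate)}
    → {pkg_at(p2,whs1), pkg_at(p5,whs1), truck_at(t1,gate), truck_at(t2,gate)}

== RESULT ==
["pkg_at(p2,whs1)", "pkg_at(p5,whs1)", "truck_at(t1,gate)", "truck_at(t2,gate)"]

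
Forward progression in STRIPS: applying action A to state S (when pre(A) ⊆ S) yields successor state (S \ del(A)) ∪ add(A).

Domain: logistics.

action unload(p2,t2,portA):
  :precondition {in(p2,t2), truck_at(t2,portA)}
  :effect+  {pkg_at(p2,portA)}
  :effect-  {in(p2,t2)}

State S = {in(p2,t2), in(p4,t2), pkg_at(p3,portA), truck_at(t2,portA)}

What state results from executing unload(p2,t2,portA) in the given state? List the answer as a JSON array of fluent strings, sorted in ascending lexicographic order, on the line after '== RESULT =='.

Progress:
  pre ⊆ S: {in(p2,t2), truck_at(t2,portA)} ⊆ S  — applicable
  S \ del = {in(p4,t2), pkg_at(p3,portA), truck_at(t2,portA)}
  ∪ add   = {in(p4,t2), pkg_at(p2,portA), pkg_at(p3,portA), truck_at(t2,portA)}

== RESULT ==
["in(p4,t2)", "pkg_at(p2,portA)", "pkg_at(p3,portA)", "truck_at(t2,portA)"]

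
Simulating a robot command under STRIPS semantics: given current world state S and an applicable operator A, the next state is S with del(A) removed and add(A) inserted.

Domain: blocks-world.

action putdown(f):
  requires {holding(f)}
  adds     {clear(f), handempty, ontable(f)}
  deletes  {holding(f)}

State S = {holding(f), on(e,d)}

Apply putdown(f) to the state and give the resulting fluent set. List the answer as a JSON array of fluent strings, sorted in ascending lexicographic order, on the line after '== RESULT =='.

Progress:
  pre ⊆ S: {holding(f)} ⊆ S  — applicable
  S \ del = {on(e,d)}
  ∪ add   = {clear(f), handempty, on(e,d), ontable(f)}

== RESULT ==
["clear(f)", "handempty", "on(e,d)", "ontable(f)"]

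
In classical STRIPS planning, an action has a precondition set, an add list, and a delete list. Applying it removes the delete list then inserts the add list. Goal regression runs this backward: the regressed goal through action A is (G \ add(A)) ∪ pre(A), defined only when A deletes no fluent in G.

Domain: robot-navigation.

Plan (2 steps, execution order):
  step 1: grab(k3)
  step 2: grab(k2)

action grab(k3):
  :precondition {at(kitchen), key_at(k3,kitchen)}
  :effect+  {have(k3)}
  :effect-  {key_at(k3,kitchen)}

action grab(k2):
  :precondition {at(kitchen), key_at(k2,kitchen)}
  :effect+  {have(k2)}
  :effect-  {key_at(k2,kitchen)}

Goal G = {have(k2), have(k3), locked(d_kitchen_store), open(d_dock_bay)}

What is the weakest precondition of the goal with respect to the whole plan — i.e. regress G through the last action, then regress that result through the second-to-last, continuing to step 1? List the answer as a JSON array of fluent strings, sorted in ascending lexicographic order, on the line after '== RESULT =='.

Work backward from the goal:
  through step 2 (grab(k2)): drop {have(k2)}, keep {have(k3), locked(d_kitchen_store), open(d_dock_bay)}, require {at(kitchen), key_at(k2,kitchen)}
    → {at(kitchen), have(k3), key_at(k2,kitchen), locked(d_kitchen_store), open(d_dock_bay)}
  through step 1 (grab(k3)): drop {have(k3)}, keep {at(kitchen), key_at(k2,kitchen), locked(d_kitchen_store), open(d_dock_bay)}, require {at(kitchen), key_at(k3,kitchen)}
    → {at(kitchen), key_at(k2,kitchen), key_at(k3,kitchen), locked(d_kitchen_store), open(d_dock_bay)}

== RESULT ==
["at(kitchen)", "key_at(k2,kitchen)", "key_at(k3,kitchen)", "locked(d_kitchen_store)", "open(d_dock_bay)"]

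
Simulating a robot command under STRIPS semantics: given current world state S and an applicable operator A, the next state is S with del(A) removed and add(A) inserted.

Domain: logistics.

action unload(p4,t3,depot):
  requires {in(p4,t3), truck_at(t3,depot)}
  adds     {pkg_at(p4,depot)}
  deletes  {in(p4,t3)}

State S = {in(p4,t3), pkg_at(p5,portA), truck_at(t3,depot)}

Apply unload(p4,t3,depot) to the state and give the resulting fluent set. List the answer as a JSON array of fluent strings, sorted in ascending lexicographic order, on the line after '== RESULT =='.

Compute (S \ del) ∪ add:
  pre ⊆ S: {in(p4,t3), truck_at(t3,depot)} ⊆ S  — applicable
  S \ del = {pkg_at(p5,portA), truck_at(t3,depot)}
  ∪ add   = {pkg_at(p4,depot), pkg_at(p5,portA), truck_at(t3,depot)}

== RESULT ==
["pkg_at(p4,depot)", "pkg_at(p5,portA)", "truck_at(t3,depot)"]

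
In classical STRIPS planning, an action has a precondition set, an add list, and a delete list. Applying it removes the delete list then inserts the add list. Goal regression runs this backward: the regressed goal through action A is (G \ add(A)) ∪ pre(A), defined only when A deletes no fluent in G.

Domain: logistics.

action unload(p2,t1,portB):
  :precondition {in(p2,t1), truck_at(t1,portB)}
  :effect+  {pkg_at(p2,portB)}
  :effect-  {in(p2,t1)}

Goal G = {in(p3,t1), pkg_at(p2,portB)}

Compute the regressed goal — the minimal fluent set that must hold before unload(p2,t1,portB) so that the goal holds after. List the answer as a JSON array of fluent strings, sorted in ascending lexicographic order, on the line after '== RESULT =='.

Regress:
  G ∩ del = {}  (empty — regression defined)
  G \ add = {in(p3,t1), pkg_at(p2,portB)} \ {pkg_at(p2,portB)} = {in(p3,t1)}
  ∪ pre   = {in(p3,t1)} ∪ {in(p2,t1), truck_at(t1,portB)}
          = {in(p2,t1), in(p3,t1), truck_at(t1,portB)}

== RESULT ==
["in(p2,t1)", "in(p3,t1)", "truck_at(t1,portB)"]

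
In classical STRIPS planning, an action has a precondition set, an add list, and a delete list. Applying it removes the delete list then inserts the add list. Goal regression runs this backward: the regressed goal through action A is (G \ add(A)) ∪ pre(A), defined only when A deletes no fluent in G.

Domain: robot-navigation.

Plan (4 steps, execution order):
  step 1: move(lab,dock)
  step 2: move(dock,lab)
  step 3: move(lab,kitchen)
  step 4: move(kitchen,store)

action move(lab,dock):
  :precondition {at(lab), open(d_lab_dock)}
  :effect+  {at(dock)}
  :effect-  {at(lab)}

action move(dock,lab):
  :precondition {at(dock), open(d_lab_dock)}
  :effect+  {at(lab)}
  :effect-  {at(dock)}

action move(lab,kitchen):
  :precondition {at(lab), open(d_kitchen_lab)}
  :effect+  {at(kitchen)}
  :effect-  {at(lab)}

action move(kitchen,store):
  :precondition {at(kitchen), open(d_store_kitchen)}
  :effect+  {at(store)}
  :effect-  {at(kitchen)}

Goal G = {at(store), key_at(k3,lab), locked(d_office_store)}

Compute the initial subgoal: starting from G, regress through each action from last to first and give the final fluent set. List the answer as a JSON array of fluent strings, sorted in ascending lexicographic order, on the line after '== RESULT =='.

Regress step by step:
  through step 4 (move(kitchen,store)): drop {at(store)}, keep {key_at(k3,lab), locked(d_office_store)}, require {at(kitchen), open(d_store_kitchen)}
    → {at(kitchen), key_at(k3,lab), locked(d_office_store), open(d_store_kitchen)}
  through step 3 (move(lab,kitchen)): drop {at(kitchen)}, keep {key_at(k3,lab), locked(d_office_store), open(d_store_kitchen)}, require {at(lab), open(d_kitchen_lab)}
    → {at(lab), key_at(k3,lab), locked(d_office_store), open(d_kitchen_lab), open(d_store_kitchen)}
  through step 2 (move(dock,lab)): drop {at(lab)}, keep {key_at(k3,lab), locked(d_office_store), open(d_kitchen_lab), open(d_store_kitchen)}, require {at(dock), open(d_lab_dock)}
    → {at(dock), key_at(k3,lab), locked(d_office_store), open(d_kitchen_lab), open(d_lab_dock), open(d_store_kitchen)}
  through step 1 (move(lab,dock)): drop {at(dock)}, keep {key_at(k3,lab), locked(d_office_store), open(d_kitchen_lab), open(d_lab_dock), open(d_store_kitchen)}, require {at(lab), open(d_lab_dock)}
    → {at(lab), key_at(k3,lab), locked(d_office_store), open(d_kitchen_lab), open(d_lab_dock), open(d_store_kitchen)}

== RESULT ==
["at(lab)", "key_at(k3,lab)", "locked(d_office_store)", "open(d_kitchen_lab)", "open(d_lab_dock)", "open(d_store_kitchen)"]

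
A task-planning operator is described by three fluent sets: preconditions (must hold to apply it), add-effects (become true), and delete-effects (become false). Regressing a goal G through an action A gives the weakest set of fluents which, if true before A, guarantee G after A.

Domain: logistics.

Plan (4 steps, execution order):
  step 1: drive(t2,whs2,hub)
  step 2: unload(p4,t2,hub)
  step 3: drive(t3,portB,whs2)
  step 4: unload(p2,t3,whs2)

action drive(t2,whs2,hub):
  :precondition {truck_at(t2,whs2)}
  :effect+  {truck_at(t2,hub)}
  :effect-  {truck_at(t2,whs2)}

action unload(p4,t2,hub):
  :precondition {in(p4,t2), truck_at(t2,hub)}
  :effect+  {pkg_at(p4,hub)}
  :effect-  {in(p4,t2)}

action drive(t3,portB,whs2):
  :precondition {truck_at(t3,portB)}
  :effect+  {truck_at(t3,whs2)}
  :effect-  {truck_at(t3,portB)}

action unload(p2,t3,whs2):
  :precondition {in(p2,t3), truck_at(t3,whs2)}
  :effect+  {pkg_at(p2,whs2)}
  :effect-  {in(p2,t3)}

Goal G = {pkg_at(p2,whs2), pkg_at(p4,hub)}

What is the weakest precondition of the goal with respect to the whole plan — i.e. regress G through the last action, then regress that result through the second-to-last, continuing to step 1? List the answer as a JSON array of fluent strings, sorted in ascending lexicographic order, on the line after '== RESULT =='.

Regress step by step:
  through step 4 (unload(p2,t3,whs2)): drop {pkg_at(p2,whs2)}, keep {pkg_at(p4,hub)}, require {in(p2,t3), truck_at(t3,whs2)}
    → {in(p2,t3), pkg_at(p4,hub), truck_at(t3,whs2)}
  through step 3 (drive(t3,portB,whs2)): drop {truck_at(t3,whs2)}, keep {in(p2,t3), pkg_at(p4,hub)}, require {truck_at(t3,portB)}
    → {in(p2,t3), pkg_at(p4,hub), truck_at(t3,portB)}
  through step 2 (unload(p4,t2,hub)): drop {pkg_at(p4,hub)}, keep {in(p2,t3), truck_at(t3,portB)}, require {in(p4,t2), truck_at(t2,hub)}
    → {in(p2,t3), in(p4,t2), truck_at(t2,hub), truck_at(t3,portB)}
  through step 1 (drive(t2,whs2,hub)): drop {truck_at(t2,hub)}, keep {in(p2,t3), in(p4,t2), truck_at(t3,portB)}, require {truck_at(t2,whs2)}
    → {in(p2,t3), in(p4,t2), truck_at(t2,whs2), truck_at(t3,portB)}

== RESULT ==
["in(p2,t3)", "in(p4,t2)", "truck_at(t2,whs2)", "truck_at(t3,portB)"]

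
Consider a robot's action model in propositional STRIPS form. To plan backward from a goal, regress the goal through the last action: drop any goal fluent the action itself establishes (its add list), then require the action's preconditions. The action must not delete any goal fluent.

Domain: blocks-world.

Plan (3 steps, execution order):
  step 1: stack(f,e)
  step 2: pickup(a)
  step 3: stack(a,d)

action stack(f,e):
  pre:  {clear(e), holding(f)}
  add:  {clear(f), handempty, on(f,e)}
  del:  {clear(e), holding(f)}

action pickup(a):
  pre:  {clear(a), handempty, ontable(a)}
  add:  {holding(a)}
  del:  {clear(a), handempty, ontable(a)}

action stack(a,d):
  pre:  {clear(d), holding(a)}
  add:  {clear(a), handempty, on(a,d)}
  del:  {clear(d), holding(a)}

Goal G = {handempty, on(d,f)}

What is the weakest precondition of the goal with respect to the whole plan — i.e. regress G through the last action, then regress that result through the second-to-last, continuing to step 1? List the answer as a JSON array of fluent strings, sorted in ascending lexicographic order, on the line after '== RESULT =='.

Regress step by step:
  through step 3 (stack(a,d)): drop {handempty}, keep {on(d,f)}, require {clear(d), holding(a)}
    → {clear(d), holding(a), on(d,f)}
  through step 2 (pickup(a)): drop {holding(a)}, keep {clear(d), on(d,f)}, require {clear(a), handempty, ontable(a)}
    → {clear(a), clear(d), handempty, on(d,f), ontable(a)}
  through step 1 (stack(f,e)): drop {handempty}, keep {clear(a), clear(d), on(d,f), ontable(a)}, require {clear(e), holding(f)}
    → {clear(a), clear(d), clear(e), holding(f), on(d,f), ontable(a)}

== RESULT ==
["clear(a)", "clear(d)", "clear(e)", "holding(f)", "on(d,f)", "ontable(a)"]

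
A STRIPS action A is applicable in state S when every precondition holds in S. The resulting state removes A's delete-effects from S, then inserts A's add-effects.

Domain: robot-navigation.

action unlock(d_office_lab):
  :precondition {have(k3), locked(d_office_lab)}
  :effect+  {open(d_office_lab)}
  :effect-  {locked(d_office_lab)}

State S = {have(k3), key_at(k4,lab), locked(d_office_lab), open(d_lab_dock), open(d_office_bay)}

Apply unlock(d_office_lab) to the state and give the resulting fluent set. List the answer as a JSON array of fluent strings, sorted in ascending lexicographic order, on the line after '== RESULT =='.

Progress:
  pre ⊆ S: {have(k3), locked(d_office_lab)} ⊆ S  — applicable
  S \ del = {have(k3), key_at(k4,lab), open(d_lab_dock), open(d_office_bay)}
  ∪ add   = {have(k3), key_at(k4,lab), open(d_lab_dock), open(d_office_bay), open(d_office_lab)}

== RESULT ==
["have(k3)", "key_at(k4,lab)", "open(d_lab_dock)", "open(d_office_bay)", "open(d_office_lab)"]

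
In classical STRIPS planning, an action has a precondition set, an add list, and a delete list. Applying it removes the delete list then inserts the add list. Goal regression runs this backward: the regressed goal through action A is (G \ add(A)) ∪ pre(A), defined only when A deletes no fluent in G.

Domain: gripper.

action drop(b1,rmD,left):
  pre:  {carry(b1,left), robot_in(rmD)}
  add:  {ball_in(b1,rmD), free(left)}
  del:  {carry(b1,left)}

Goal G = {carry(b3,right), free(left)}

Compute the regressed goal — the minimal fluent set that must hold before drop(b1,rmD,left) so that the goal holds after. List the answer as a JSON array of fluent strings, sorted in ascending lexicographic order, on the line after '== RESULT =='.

Regress:
  G ∩ del = {}  (empty — regression defined)
  G \ add = {carry(b3,right), free(left)} \ {ball_in(b1,rmD), free(left)} = {carry(b3,right)}
  ∪ pre   = {carry(b3,right)} ∪ {carry(b1,left), robot_in(rmD)}
          = {carry(b1,left), carry(b3,right), robot_in(rmD)}

== RESULT ==
["carry(b1,left)", "carry(b3,right)", "robot_in(rmD)"]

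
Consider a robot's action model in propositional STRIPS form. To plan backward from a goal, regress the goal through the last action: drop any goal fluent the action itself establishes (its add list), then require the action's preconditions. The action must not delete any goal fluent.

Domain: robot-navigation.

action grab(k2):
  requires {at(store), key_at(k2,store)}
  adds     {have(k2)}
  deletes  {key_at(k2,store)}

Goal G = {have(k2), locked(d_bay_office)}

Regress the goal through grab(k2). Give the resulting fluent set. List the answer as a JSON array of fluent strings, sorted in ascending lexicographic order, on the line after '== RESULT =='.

Regress:
  G ∩ del = {}  (empty — regression defined)
  G \ add = {have(k2), locked(d_bay_office)} \ {have(k2)} = {locked(d_bay_office)}
  ∪ pre   = {locked(d_bay_office)} ∪ {at(store), key_at(k2,store)}
          = {at(store), key_at(k2,store), locked(d_bay_office)}

== RESULT ==
["at(store)", "key_at(k2,store)", "locked(d_bay_office)"]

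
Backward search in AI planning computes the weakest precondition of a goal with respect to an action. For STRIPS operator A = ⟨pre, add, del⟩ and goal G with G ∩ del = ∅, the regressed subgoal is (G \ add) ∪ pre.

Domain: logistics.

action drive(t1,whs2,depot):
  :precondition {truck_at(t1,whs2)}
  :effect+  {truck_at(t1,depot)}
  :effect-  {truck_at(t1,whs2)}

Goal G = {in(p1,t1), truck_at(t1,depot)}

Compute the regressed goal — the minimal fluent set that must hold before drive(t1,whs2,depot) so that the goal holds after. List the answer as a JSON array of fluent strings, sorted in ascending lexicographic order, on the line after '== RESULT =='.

Compute (G \ add) ∪ pre:
  G ∩ del = {}  (empty — regression defined)
  G \ add = {in(p1,t1), truck_at(t1,depot)} \ {truck_at(t1,depot)} = {in(p1,t1)}
  ∪ pre   = {in(p1,t1)} ∪ {truck_at(t1,whs2)}
          = {in(p1,t1), truck_at(t1,whs2)}

== RESULT ==
["in(p1,t1)", "truck_at(t1,whs2)"]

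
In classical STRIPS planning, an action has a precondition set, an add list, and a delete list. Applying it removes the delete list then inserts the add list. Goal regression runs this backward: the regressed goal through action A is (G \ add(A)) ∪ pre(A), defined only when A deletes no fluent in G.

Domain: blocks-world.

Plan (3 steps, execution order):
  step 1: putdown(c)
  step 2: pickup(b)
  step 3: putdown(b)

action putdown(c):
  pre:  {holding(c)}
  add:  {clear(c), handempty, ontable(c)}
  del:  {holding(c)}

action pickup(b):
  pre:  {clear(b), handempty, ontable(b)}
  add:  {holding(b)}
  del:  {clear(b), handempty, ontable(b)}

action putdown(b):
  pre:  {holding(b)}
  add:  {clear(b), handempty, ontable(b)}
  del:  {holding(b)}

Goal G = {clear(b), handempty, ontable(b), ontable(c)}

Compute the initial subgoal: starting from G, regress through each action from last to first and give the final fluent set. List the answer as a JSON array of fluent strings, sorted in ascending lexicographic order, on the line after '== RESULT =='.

Work backward from the goal:
  through step 3 (putdown(b)): drop {clear(b), handempty, ontable(b)}, keep {ontable(c)}, require {holding(b)}
    → {holding(b), ontable(c)}
  through step 2 (pickup(b)): drop {holding(b)}, keep {ontable(c)}, require {clear(b), handempty, ontable(b)}
    → {clear(b), handempty, ontable(b), ontable(c)}
  through step 1 (putdown(c)): drop {handempty, ontable(c)}, keep {clear(b), ontable(b)}, require {holding(c)}
    → {clear(b), holding(c), ontable(b)}

== RESULT ==
["clear(b)", "holding(c)", "ontable(b)"]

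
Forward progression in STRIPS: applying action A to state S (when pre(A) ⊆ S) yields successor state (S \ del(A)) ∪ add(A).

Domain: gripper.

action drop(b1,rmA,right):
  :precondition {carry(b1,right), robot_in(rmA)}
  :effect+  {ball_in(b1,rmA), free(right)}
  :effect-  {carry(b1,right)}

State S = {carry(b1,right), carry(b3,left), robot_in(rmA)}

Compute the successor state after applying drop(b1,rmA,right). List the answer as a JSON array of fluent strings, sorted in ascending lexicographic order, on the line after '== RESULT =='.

Progress:
  pre ⊆ S: {carry(b1,right), robot_in(rmA)} ⊆ S  — applicable
  S \ del = {carry(b3,left), robot_in(rmA)}
  ∪ add   = {ball_in(b1,rmA), carry(b3,left), free(right), robot_in(rmA)}

== RESULT ==
["ball_in(b1,rmA)", "carry(b3,left)", "free(right)", "robot_in(rmA)"]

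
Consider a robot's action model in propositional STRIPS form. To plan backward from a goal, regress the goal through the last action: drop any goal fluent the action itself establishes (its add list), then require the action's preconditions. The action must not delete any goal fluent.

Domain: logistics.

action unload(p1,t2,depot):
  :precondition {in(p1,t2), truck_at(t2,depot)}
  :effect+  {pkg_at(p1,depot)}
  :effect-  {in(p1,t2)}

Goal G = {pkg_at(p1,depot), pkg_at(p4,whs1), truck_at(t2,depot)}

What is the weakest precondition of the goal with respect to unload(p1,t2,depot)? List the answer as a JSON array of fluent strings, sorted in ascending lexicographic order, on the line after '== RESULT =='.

Regress:
  G ∩ del = {}  (empty — regression defined)
  G \ add = {pkg_at(p1,depot), pkg_at(p4,whs1), truck_at(t2,depot)} \ {pkg_at(p1,depot)} = {pkg_at(p4,whs1), truck_at(t2,depot)}
  ∪ pre   = {pkg_at(p4,whs1), truck_at(t2,depot)} ∪ {in(p1,t2), truck_at(t2,depot)}
          = {in(p1,t2), pkg_at(p4,whs1), truck_at(t2,depot)}

== RESULT ==
["in(p1,t2)", "pkg_at(p4,whs1)", "truck_at(t2,depot)"]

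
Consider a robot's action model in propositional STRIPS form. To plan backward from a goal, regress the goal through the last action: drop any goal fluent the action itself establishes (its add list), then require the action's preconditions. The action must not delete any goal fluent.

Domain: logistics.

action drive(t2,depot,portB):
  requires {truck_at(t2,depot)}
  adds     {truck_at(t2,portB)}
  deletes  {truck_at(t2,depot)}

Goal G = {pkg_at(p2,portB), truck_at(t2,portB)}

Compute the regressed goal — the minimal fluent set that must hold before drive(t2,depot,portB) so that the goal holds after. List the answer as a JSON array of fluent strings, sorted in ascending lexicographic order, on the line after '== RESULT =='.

Regress:
  G ∩ del = {}  (empty — regression defined)
  G \ add = {pkg_at(p2,portB), truck_at(t2,portB)} \ {truck_at(t2,portB)} = {pkg_at(p2,portB)}
  ∪ pre   = {pkg_at(p2,portB)} ∪ {truck_at(t2,depot)}
          = {pkg_at(p2,portB), truck_at(t2,depot)}

== RESULT ==
["pkg_at(p2,portB)", "truck_at(t2,depot)"]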